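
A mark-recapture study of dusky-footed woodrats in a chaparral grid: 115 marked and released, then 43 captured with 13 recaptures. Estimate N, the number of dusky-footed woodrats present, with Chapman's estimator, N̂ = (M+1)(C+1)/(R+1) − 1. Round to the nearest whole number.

N̂ = (115+1)(43+1)/(13+1) − 1 = 116·44/14 − 1
= 5104/14 − 1 ≈ 364.6 − 1 ≈ 363.6 → 364

N ≈ 364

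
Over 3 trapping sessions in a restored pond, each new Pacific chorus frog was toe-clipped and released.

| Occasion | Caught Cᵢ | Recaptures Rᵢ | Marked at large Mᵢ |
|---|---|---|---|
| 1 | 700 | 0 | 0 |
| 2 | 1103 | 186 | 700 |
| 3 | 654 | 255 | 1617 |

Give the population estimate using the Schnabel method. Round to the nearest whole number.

Σ MᵢCᵢ = 0·700 + 700·1103 + 1617·654 = 0 + 772100 + 1057518 = 1829618
Σ Rᵢ = 0 + 186 + 255 = 441
N̂ = 1829618 / 441 ≈ 4148.8 → 4149

N ≈ 4149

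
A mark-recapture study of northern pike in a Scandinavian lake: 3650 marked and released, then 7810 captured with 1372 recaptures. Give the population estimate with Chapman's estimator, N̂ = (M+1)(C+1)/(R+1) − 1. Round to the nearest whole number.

N̂ = (3650+1)(7810+1)/(1372+1) − 1 = 3651·7811/1373 − 1
= 28517961/1373 − 1 ≈ 20770.5 − 1 ≈ 20769.5 → 20770

N ≈ 20,770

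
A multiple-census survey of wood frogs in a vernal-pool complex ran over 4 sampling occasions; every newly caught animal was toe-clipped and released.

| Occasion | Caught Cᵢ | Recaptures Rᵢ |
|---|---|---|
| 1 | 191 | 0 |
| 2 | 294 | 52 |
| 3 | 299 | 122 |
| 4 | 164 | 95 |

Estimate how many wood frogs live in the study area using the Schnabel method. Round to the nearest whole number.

Marked at large before each occasion: Mᵢ = Σⱼ<ᵢ (Cⱼ − Rⱼ) → M1=0, M2=191, M3=433, M4=610
Σ MᵢCᵢ = 0·191 + 191·294 + 433·299 + 610·164 = 0 + 56154 + 129467 + 100040 = 285661
Σ Rᵢ = 0 + 52 + 122 + 95 = 269
N̂ = 285661 / 269 ≈ 1061.9 → 1062

N ≈ 1062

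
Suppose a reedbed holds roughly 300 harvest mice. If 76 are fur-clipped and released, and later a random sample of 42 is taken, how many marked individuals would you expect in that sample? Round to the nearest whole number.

Expected recaptures E[R] = M·C / N.
E[R] = 76 × 42 / 300 = 3192 / 300 ≈ 10.6 → 11

expected recaptures ≈ 11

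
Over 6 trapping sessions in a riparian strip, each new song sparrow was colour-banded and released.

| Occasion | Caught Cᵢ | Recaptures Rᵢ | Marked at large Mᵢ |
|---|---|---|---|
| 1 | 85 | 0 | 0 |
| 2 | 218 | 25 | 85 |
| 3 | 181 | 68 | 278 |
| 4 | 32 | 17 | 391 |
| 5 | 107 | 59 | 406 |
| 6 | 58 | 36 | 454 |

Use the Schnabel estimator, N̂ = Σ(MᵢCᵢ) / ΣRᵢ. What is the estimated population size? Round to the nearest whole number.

Σ MᵢCᵢ = 0·85 + 85·218 + 278·181 + 391·32 + 406·107 + 454·58 = 0 + 18530 + 50318 + 12512 + 43442 + 26332 = 151134
Σ Rᵢ = 0 + 25 + 68 + 17 + 59 + 36 = 205
N̂ = 151134 / 205 ≈ 737.2 → 737

N ≈ 737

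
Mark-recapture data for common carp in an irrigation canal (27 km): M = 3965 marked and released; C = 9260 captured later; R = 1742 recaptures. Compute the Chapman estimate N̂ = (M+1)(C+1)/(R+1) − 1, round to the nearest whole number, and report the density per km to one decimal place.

N̂ = 3966·9261/1743 − 1 = 36729126/1743 − 1 ≈ 21071.4 → 21071
Density = N̂ / area = 21071 / 27 ≈ 780.41 → 780.4 per km

density ≈ 780.4 common carp per km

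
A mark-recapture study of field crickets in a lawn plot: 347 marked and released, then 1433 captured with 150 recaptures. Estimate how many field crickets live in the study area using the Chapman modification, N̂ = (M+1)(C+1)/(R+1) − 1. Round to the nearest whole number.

N ≈ 3304

N̂ = (347+1)(1433+1)/(150+1) − 1 = 348·1434/151 − 1
= 499032/151 − 1 ≈ 3304.8 − 1 ≈ 3303.8 → 3304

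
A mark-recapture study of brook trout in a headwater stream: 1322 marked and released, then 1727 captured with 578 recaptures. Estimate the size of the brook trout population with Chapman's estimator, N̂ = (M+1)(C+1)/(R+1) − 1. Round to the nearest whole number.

N ≈ 3947

N̂ = (1322+1)(1727+1)/(578+1) − 1 = 1323·1728/579 − 1
= 2286144/579 − 1 ≈ 3948.4 − 1 ≈ 3947.4 → 3947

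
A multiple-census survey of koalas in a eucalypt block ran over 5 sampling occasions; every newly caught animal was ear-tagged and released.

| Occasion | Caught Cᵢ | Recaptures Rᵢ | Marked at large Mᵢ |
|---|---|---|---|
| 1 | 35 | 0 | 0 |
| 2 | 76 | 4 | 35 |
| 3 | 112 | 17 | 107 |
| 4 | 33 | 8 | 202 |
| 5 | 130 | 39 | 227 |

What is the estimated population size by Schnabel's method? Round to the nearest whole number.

Σ MᵢCᵢ = 0·35 + 35·76 + 107·112 + 202·33 + 227·130 = 0 + 2660 + 11984 + 6666 + 29510 = 50820
Σ Rᵢ = 0 + 4 + 17 + 8 + 39 = 68
N̂ = 50820 / 68 ≈ 747.4 → 747

N ≈ 747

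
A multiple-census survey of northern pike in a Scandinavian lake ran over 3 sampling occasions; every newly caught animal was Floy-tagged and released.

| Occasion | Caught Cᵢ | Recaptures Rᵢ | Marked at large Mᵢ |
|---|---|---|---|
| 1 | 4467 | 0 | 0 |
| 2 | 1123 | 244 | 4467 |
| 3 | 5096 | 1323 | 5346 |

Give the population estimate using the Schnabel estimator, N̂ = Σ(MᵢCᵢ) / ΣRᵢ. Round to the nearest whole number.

N ≈ 20,587

Σ MᵢCᵢ = 0·4467 + 4467·1123 + 5346·5096 = 0 + 5016441 + 27243216 = 32259657
Σ Rᵢ = 0 + 244 + 1323 = 1567
N̂ = 32259657 / 1567 ≈ 20586.9 → 20587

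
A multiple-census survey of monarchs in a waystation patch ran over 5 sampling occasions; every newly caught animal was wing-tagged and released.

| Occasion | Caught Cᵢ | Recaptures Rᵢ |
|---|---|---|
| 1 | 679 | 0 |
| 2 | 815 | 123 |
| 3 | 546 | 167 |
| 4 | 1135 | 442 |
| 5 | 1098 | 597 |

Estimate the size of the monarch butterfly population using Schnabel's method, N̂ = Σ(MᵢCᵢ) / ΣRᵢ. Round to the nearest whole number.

Marked at large before each occasion: Mᵢ = Σⱼ<ᵢ (Cⱼ − Rⱼ) → M1=0, M2=679, M3=1371, M4=1750, M5=2443
Σ MᵢCᵢ = 0·679 + 679·815 + 1371·546 + 1750·1135 + 2443·1098 = 0 + 553385 + 748566 + 1986250 + 2682414 = 5970615
Σ Rᵢ = 0 + 123 + 167 + 442 + 597 = 1329
N̂ = 5970615 / 1329 ≈ 4492.6 → 4493

N ≈ 4493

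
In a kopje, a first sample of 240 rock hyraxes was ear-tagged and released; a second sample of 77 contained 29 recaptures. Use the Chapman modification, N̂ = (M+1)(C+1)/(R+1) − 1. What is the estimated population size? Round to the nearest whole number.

N̂ = (240+1)(77+1)/(29+1) − 1 = 241·78/30 − 1
= 18798/30 − 1 ≈ 626.6 − 1 ≈ 625.6 → 626

N ≈ 626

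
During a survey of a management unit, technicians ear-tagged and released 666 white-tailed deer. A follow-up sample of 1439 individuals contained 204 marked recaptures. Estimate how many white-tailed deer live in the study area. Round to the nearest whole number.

N ≈ 4698

If marked individuals mix randomly, R/C ≈ M/N, giving N ≈ M·C/R.
N = (666 × 1439) / 204 = 958374 / 204 ≈ 4697.9 → 4698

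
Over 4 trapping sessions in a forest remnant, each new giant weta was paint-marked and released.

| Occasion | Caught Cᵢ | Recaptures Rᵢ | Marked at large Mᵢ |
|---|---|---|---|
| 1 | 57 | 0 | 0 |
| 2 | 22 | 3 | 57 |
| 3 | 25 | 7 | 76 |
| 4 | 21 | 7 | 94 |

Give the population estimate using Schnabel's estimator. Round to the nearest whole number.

N ≈ 302

Σ MᵢCᵢ = 0·57 + 57·22 + 76·25 + 94·21 = 0 + 1254 + 1900 + 1974 = 5128
Σ Rᵢ = 0 + 3 + 7 + 7 = 17
N̂ = 5128 / 17 ≈ 301.6 → 302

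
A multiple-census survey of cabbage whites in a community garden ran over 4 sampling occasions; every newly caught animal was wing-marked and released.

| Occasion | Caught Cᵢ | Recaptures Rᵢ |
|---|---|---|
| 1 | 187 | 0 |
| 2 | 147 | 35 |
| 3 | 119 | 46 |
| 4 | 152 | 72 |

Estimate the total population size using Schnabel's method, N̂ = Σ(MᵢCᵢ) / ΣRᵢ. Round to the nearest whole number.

N ≈ 782

Marked at large before each occasion: Mᵢ = Σⱼ<ᵢ (Cⱼ − Rⱼ) → M1=0, M2=187, M3=299, M4=372
Σ MᵢCᵢ = 0·187 + 187·147 + 299·119 + 372·152 = 0 + 27489 + 35581 + 56544 = 119614
Σ Rᵢ = 0 + 35 + 46 + 72 = 153
N̂ = 119614 / 153 ≈ 781.8 → 782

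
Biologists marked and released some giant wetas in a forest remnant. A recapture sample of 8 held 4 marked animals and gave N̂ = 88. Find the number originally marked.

From N = M·C/R: M = N·R / C = 88·4 / 8 = 352 / 8 = 44.

M = 44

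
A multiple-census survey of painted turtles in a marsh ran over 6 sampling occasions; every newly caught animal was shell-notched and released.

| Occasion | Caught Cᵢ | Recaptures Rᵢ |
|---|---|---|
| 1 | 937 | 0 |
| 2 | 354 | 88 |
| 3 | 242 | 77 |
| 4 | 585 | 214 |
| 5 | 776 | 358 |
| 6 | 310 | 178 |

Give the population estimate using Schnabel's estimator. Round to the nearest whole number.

N ≈ 3761

Marked at large before each occasion: Mᵢ = Σⱼ<ᵢ (Cⱼ − Rⱼ) → M1=0, M2=937, M3=1203, M4=1368, M5=1739, M6=2157
Σ MᵢCᵢ = 0·937 + 937·354 + 1203·242 + 1368·585 + 1739·776 + 2157·310 = 0 + 331698 + 291126 + 800280 + 1349464 + 668670 = 3441238
Σ Rᵢ = 0 + 88 + 77 + 214 + 358 + 178 = 915
N̂ = 3441238 / 915 ≈ 3760.9 → 3761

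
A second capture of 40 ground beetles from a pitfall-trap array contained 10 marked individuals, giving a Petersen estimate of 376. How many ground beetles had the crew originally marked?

From N = M·C/R: M = N·R / C = 376·10 / 40 = 3760 / 40 = 94.

M = 94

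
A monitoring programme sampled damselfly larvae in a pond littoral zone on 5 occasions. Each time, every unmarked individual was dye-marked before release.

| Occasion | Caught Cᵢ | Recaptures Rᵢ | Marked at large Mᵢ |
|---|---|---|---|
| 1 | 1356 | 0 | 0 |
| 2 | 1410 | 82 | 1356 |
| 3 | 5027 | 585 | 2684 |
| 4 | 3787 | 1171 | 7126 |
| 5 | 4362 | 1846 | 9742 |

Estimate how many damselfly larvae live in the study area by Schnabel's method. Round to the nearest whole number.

Σ MᵢCᵢ = 0·1356 + 1356·1410 + 2684·5027 + 7126·3787 + 9742·4362 = 0 + 1911960 + 13492468 + 26986162 + 42494604 = 84885194
Σ Rᵢ = 0 + 82 + 585 + 1171 + 1846 = 3684
N̂ = 84885194 / 3684 ≈ 23041.6 → 23042

N ≈ 23,042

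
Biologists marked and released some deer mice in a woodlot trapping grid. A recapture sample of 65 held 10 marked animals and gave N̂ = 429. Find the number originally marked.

M = 66

From N = M·C/R: M = N·R / C = 429·10 / 65 = 4290 / 65 = 66.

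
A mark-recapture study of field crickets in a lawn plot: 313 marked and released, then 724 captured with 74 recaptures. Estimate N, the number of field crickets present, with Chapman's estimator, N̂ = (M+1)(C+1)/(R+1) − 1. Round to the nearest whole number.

N ≈ 3034

N̂ = (313+1)(724+1)/(74+1) − 1 = 314·725/75 − 1
= 227650/75 − 1 ≈ 3035.3 − 1 ≈ 3034.3 → 3034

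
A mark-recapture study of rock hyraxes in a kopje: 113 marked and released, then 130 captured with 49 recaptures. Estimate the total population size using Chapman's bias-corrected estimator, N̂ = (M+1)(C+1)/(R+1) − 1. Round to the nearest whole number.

N̂ = (113+1)(130+1)/(49+1) − 1 = 114·131/50 − 1
= 14934/50 − 1 ≈ 298.7 − 1 ≈ 297.7 → 298

N ≈ 298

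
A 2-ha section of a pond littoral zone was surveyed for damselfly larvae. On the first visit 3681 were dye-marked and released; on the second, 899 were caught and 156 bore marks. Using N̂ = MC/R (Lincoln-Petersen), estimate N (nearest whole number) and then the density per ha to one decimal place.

N̂ = 3681·899/156 = 3309219/156 ≈ 21212.9 → 21213
Density = N̂ / area = 21213 / 2 ≈ 10606.50 → 10606.5 per ha

density ≈ 10606.5 damselfly larvae per ha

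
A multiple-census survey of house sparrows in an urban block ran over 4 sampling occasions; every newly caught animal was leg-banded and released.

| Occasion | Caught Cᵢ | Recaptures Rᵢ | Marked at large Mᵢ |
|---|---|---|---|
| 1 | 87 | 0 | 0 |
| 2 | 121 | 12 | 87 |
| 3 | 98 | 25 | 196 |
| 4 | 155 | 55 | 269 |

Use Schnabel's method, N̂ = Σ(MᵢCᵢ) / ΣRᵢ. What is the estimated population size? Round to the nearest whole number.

N ≈ 776

Σ MᵢCᵢ = 0·87 + 87·121 + 196·98 + 269·155 = 0 + 10527 + 19208 + 41695 = 71430
Σ Rᵢ = 0 + 12 + 25 + 55 = 92
N̂ = 71430 / 92 ≈ 776.4 → 776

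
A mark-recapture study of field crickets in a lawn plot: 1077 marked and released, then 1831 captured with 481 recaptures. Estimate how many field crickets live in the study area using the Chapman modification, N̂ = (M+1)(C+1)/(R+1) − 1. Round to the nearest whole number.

N ≈ 4096

N̂ = (1077+1)(1831+1)/(481+1) − 1 = 1078·1832/482 − 1
= 1974896/482 − 1 ≈ 4097.3 − 1 ≈ 4096.3 → 4096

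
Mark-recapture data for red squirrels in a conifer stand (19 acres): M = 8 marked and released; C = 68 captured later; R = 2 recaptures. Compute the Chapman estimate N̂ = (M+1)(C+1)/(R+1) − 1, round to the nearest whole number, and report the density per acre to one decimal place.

density ≈ 10.8 red squirrels per acre

N̂ = 9·69/3 − 1 = 621/3 − 1 = 206
Density = N̂ / area = 206 / 19 ≈ 10.84 → 10.8 per acre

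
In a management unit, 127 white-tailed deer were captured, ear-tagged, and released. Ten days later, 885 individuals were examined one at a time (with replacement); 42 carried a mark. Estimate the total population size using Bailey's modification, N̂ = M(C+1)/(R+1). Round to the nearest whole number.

N̂ = 127·(885+1)/(42+1) = 127·886/43 = 112522/43 ≈ 2616.8 → 2617

N ≈ 2617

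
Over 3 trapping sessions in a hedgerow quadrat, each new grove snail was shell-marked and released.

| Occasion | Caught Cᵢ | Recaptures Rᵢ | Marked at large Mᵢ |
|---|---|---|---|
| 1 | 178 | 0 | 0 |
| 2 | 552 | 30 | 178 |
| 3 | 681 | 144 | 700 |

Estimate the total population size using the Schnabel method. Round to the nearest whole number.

N ≈ 3304

Σ MᵢCᵢ = 0·178 + 178·552 + 700·681 = 0 + 98256 + 476700 = 574956
Σ Rᵢ = 0 + 30 + 144 = 174
N̂ = 574956 / 174 ≈ 3304.3 → 3304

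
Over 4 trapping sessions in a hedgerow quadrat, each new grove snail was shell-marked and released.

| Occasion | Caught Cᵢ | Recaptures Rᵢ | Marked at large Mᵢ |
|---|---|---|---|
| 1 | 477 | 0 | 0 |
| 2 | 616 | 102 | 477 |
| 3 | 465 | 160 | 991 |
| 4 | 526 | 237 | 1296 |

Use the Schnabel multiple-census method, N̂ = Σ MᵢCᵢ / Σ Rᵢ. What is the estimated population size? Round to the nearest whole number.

Σ MᵢCᵢ = 0·477 + 477·616 + 991·465 + 1296·526 = 0 + 293832 + 460815 + 681696 = 1436343
Σ Rᵢ = 0 + 102 + 160 + 237 = 499
N̂ = 1436343 / 499 ≈ 2878.4 → 2878

N ≈ 2878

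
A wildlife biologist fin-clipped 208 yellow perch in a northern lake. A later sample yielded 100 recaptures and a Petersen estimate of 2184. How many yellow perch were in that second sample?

C = 1050

From N = M·C/R: C = N·R / M = 2184·100 / 208 = 218400 / 208 = 1050.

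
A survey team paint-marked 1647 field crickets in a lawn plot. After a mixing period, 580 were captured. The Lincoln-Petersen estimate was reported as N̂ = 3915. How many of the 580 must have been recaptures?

R = 244

From N = M·C/R: R = M·C / N = 1647·580 / 3915 = 955260 / 3915 = 244.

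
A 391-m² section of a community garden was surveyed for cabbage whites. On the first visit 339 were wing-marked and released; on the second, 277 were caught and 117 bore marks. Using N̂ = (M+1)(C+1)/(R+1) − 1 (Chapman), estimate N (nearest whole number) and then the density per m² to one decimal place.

density ≈ 2.0 cabbage whites per m²

N̂ = 340·278/118 − 1 = 94520/118 − 1 ≈ 800.0 → 800
Density = N̂ / area = 800 / 391 ≈ 2.046 → 2.0 per m²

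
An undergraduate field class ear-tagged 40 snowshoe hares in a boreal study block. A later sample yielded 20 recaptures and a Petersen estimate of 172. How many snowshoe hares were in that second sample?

From N = M·C/R: C = N·R / M = 172·20 / 40 = 3440 / 40 = 86.

C = 86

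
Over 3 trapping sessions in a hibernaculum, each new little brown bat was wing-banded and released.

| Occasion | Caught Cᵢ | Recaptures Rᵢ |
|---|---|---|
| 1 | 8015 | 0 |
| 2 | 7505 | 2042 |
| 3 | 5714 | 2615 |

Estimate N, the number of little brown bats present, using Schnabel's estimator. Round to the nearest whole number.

N ≈ 29,454

Marked at large before each occasion: Mᵢ = Σⱼ<ᵢ (Cⱼ − Rⱼ) → M1=0, M2=8015, M3=13478
Σ MᵢCᵢ = 0·8015 + 8015·7505 + 13478·5714 = 0 + 60152575 + 77013292 = 137165867
Σ Rᵢ = 0 + 2042 + 2615 = 4657
N̂ = 137165867 / 4657 ≈ 29453.7 → 29454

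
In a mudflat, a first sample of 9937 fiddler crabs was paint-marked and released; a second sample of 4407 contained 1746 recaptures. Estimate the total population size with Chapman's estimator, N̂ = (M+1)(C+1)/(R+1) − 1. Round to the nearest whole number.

N̂ = (9937+1)(4407+1)/(1746+1) − 1 = 9938·4408/1747 − 1
= 43806704/1747 − 1 ≈ 25075.4 − 1 ≈ 25074.4 → 25074

N ≈ 25,074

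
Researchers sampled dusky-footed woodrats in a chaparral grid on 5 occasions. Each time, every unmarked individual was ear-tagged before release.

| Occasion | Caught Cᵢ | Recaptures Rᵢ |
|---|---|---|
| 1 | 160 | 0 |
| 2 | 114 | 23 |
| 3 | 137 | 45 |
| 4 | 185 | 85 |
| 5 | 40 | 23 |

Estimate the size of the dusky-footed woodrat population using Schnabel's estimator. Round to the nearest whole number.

N ≈ 760

Marked at large before each occasion: Mᵢ = Σⱼ<ᵢ (Cⱼ − Rⱼ) → M1=0, M2=160, M3=251, M4=343, M5=443
Σ MᵢCᵢ = 0·160 + 160·114 + 251·137 + 343·185 + 443·40 = 0 + 18240 + 34387 + 63455 + 17720 = 133802
Σ Rᵢ = 0 + 23 + 45 + 85 + 23 = 176
N̂ = 133802 / 176 ≈ 760.2 → 760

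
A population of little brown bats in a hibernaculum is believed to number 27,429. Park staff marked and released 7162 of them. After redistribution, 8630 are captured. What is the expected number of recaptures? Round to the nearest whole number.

expected recaptures ≈ 2253

Expected recaptures E[R] = M·C / N.
E[R] = 7162 × 8630 / 27429 = 61808060 / 27429 ≈ 2253.4 → 2253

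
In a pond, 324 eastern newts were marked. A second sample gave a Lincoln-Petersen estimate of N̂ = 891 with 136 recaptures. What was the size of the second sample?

C = 374

From N = M·C/R: C = N·R / M = 891·136 / 324 = 121176 / 324 = 374.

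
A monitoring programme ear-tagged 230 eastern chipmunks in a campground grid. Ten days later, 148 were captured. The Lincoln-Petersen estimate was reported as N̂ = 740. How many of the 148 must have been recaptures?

R = 46

From N = M·C/R: R = M·C / N = 230·148 / 740 = 34040 / 740 = 46.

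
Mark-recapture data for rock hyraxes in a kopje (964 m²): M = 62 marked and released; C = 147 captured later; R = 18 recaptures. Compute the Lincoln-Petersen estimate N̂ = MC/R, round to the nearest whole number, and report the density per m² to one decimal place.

N̂ = 62·147/18 = 9114/18 ≈ 506.3 → 506
Density = N̂ / area = 506 / 964 ≈ 0.52 → 0.5 per m²

density ≈ 0.5 rock hyraxes per m²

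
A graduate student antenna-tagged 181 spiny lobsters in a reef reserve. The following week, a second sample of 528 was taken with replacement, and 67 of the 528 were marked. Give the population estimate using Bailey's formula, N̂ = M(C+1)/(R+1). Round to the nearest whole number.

N ≈ 1408

N̂ = 181·(528+1)/(67+1) = 181·529/68 = 95749/68 ≈ 1408.1 → 1408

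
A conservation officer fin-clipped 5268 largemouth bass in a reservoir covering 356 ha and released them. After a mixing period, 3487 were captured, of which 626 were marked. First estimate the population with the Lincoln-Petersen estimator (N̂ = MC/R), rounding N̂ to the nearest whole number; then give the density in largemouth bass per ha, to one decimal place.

N̂ = 5268·3487/626 = 18369516/626 ≈ 29344.3 → 29344
Density = N̂ / area = 29344 / 356 ≈ 82.43 → 82.4 per ha

density ≈ 82.4 largemouth bass per ha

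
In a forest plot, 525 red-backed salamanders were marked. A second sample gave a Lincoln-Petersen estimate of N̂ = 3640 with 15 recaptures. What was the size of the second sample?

C = 104

From N = M·C/R: C = N·R / M = 3640·15 / 525 = 54600 / 525 = 104.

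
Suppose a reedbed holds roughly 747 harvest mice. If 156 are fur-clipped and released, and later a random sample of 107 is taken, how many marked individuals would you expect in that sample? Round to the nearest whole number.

The marked fraction of the population is 156/747, so in a sample of 107 expect C·(M/N) marked.
E[R] = 156 × 107 / 747 = 16692 / 747 ≈ 22.3 → 22

expected recaptures ≈ 22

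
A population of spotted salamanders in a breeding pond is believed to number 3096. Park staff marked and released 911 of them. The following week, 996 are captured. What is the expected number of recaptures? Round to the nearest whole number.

Expected recaptures E[R] = M·C / N.
E[R] = 911 × 996 / 3096 = 907356 / 3096 ≈ 293.1 → 293

expected recaptures ≈ 293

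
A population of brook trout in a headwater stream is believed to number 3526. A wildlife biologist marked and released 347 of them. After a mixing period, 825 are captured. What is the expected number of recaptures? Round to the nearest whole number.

The marked fraction of the population is 347/3526, so in a sample of 825 expect C·(M/N) marked.
E[R] = 347 × 825 / 3526 = 286275 / 3526 ≈ 81.2 → 81

expected recaptures ≈ 81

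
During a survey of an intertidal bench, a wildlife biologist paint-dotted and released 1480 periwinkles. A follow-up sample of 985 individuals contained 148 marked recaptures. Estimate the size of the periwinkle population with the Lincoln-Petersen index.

N = (1480 × 985) / 148 = 1457800 / 148 = 9850

N = 9850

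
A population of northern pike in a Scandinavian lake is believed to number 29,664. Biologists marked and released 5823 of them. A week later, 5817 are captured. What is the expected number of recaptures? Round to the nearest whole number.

The marked fraction of the population is 5823/29664, so in a sample of 5817 expect C·(M/N) marked.
E[R] = 5823 × 5817 / 29664 = 33872391 / 29664 ≈ 1141.9 → 1142

expected recaptures ≈ 1142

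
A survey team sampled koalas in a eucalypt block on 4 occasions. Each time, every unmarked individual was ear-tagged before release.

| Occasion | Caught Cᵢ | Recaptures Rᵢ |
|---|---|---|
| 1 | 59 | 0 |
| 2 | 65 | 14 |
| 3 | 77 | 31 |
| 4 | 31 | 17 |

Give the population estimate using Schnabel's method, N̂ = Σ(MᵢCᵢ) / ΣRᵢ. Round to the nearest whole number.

N ≈ 276

Marked at large before each occasion: Mᵢ = Σⱼ<ᵢ (Cⱼ − Rⱼ) → M1=0, M2=59, M3=110, M4=156
Σ MᵢCᵢ = 0·59 + 59·65 + 110·77 + 156·31 = 0 + 3835 + 8470 + 4836 = 17141
Σ Rᵢ = 0 + 14 + 31 + 17 = 62
N̂ = 17141 / 62 ≈ 276.47 → 276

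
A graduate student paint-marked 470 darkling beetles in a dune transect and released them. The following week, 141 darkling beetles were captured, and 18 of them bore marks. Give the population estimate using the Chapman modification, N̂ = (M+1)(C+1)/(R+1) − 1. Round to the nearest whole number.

N̂ = (470+1)(141+1)/(18+1) − 1 = 471·142/19 − 1
= 66882/19 − 1 ≈ 3520.1 − 1 ≈ 3519.1 → 3519

N ≈ 3519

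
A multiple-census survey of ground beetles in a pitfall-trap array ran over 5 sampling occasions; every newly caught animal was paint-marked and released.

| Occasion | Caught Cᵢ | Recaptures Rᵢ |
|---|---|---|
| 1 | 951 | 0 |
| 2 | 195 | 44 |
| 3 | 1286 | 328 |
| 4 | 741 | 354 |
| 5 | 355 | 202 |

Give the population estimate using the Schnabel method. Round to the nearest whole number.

Marked at large before each occasion: Mᵢ = Σⱼ<ᵢ (Cⱼ − Rⱼ) → M1=0, M2=951, M3=1102, M4=2060, M5=2447
Σ MᵢCᵢ = 0·951 + 951·195 + 1102·1286 + 2060·741 + 2447·355 = 0 + 185445 + 1417172 + 1526460 + 868685 = 3997762
Σ Rᵢ = 0 + 44 + 328 + 354 + 202 = 928
N̂ = 3997762 / 928 ≈ 4307.9 → 4308

N ≈ 4308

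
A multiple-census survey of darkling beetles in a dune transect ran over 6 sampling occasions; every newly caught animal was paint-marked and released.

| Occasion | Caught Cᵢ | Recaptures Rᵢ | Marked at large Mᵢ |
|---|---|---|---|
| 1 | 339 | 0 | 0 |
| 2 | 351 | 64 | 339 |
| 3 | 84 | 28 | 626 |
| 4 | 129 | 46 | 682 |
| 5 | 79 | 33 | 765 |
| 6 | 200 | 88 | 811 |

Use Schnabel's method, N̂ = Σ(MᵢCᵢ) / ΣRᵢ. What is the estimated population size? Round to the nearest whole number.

N ≈ 1862

Σ MᵢCᵢ = 0·339 + 339·351 + 626·84 + 682·129 + 765·79 + 811·200 = 0 + 118989 + 52584 + 87978 + 60435 + 162200 = 482186
Σ Rᵢ = 0 + 64 + 28 + 46 + 33 + 88 = 259
N̂ = 482186 / 259 ≈ 1861.7 → 1862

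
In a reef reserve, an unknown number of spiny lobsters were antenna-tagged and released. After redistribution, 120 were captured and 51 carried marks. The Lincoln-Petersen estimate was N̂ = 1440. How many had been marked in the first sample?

M = 612

From N = M·C/R: M = N·R / C = 1440·51 / 120 = 73440 / 120 = 612.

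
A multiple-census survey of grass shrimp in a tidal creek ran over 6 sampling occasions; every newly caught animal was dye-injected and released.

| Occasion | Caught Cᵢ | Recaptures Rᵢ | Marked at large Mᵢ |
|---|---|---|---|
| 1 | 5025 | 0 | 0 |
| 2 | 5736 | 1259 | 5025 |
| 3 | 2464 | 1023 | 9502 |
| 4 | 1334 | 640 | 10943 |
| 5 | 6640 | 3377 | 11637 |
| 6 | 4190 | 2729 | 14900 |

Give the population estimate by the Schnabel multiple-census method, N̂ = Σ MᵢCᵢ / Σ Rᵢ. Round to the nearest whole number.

N ≈ 22,877

Σ MᵢCᵢ = 0·5025 + 5025·5736 + 9502·2464 + 10943·1334 + 11637·6640 + 14900·4190 = 0 + 28823400 + 23412928 + 14597962 + 77269680 + 62431000 = 206534970
Σ Rᵢ = 0 + 1259 + 1023 + 640 + 3377 + 2729 = 9028
N̂ = 206534970 / 9028 ≈ 22877.2 → 22877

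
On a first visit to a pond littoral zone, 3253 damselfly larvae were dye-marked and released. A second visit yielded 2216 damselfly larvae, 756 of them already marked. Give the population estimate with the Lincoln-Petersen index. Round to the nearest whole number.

N ≈ 9535

N = (3253 × 2216) / 756 = 7208648 / 756 ≈ 9535.2 → 9535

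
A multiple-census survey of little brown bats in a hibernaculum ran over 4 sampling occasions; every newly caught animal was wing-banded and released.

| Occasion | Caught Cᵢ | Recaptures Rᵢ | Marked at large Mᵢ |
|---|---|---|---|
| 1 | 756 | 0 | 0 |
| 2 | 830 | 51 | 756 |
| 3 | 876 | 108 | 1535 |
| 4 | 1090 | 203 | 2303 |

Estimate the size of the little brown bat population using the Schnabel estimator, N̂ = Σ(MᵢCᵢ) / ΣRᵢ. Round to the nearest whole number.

N ≈ 12,382

Σ MᵢCᵢ = 0·756 + 756·830 + 1535·876 + 2303·1090 = 0 + 627480 + 1344660 + 2510270 = 4482410
Σ Rᵢ = 0 + 51 + 108 + 203 = 362
N̂ = 4482410 / 362 ≈ 12382.3 → 12382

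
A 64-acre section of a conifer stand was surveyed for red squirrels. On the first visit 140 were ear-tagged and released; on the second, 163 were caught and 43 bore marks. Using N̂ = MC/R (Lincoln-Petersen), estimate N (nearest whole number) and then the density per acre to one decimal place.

N̂ = 140·163/43 = 22820/43 ≈ 530.7 → 531
Density = N̂ / area = 531 / 64 ≈ 8.30 → 8.3 per acre

density ≈ 8.3 red squirrels per acre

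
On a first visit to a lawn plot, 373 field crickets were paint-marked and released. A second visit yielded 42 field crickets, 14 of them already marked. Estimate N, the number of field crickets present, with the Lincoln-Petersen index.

N = 1119

N = (373 × 42) / 14 = 15666 / 14 = 1119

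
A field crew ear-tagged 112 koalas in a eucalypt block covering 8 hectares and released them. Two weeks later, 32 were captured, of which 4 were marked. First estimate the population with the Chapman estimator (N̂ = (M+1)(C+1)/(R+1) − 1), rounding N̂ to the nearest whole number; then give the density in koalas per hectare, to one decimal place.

N̂ = 113·33/5 − 1 = 3729/5 − 1 ≈ 744.8 → 745
Density = N̂ / area = 745 / 8 ≈ 93.12 → 93.1 per hectare

density ≈ 93.1 koalas per hectare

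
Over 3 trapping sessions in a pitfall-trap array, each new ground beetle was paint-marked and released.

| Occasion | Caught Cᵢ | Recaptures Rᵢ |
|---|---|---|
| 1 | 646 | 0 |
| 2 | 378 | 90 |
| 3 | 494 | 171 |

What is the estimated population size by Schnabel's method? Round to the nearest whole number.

N ≈ 2703

Marked at large before each occasion: Mᵢ = Σⱼ<ᵢ (Cⱼ − Rⱼ) → M1=0, M2=646, M3=934
Σ MᵢCᵢ = 0·646 + 646·378 + 934·494 = 0 + 244188 + 461396 = 705584
Σ Rᵢ = 0 + 90 + 171 = 261
N̂ = 705584 / 261 ≈ 2703.4 → 2703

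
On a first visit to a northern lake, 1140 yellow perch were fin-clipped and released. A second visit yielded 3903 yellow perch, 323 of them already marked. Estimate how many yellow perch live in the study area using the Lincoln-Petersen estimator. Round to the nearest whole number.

N ≈ 13,775

If marked individuals mix randomly, R/C ≈ M/N, giving N ≈ M·C/R.
N = (1140 × 3903) / 323 = 4449420 / 323 ≈ 13775.3 → 13775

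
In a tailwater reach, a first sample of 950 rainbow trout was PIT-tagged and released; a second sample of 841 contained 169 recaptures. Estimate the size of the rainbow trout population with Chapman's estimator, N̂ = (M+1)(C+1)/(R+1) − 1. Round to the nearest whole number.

N̂ = (950+1)(841+1)/(169+1) − 1 = 951·842/170 − 1
= 800742/170 − 1 ≈ 4710.2 − 1 ≈ 4709.2 → 4709

N ≈ 4709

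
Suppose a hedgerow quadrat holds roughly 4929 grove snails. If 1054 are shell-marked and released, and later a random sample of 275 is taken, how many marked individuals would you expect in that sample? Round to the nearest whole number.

The marked fraction of the population is 1054/4929, so in a sample of 275 expect C·(M/N) marked.
E[R] = 1054 × 275 / 4929 = 289850 / 4929 ≈ 58.8 → 59

expected recaptures ≈ 59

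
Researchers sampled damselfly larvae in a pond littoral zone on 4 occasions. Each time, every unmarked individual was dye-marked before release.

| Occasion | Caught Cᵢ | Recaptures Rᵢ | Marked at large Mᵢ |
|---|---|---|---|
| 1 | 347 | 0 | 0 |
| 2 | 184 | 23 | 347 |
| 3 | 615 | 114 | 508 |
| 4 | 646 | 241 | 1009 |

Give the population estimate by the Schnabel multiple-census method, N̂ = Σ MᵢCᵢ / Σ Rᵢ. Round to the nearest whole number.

Σ MᵢCᵢ = 0·347 + 347·184 + 508·615 + 1009·646 = 0 + 63848 + 312420 + 651814 = 1028082
Σ Rᵢ = 0 + 23 + 114 + 241 = 378
N̂ = 1028082 / 378 ≈ 2719.8 → 2720

N ≈ 2720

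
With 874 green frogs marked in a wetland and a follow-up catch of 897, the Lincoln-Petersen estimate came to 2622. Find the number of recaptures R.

From N = M·C/R: R = M·C / N = 874·897 / 2622 = 783978 / 2622 = 299.

R = 299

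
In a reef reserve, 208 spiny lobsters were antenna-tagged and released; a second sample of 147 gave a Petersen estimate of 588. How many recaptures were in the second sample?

From N = M·C/R: R = M·C / N = 208·147 / 588 = 30576 / 588 = 52.

R = 52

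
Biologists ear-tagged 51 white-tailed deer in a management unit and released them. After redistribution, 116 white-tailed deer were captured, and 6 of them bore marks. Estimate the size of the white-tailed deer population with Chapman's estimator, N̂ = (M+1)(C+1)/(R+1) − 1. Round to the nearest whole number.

N̂ = (51+1)(116+1)/(6+1) − 1 = 52·117/7 − 1
= 6084/7 − 1 ≈ 869.1 − 1 ≈ 868.1 → 868

N ≈ 868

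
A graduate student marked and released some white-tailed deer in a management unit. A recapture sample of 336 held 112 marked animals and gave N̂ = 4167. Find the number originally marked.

M = 1389

From N = M·C/R: M = N·R / C = 4167·112 / 336 = 466704 / 336 = 1389.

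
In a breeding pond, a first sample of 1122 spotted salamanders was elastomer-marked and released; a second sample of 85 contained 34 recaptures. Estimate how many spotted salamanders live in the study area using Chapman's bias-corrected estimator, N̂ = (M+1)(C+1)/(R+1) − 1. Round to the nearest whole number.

N ≈ 2758

N̂ = (1122+1)(85+1)/(34+1) − 1 = 1123·86/35 − 1
= 96578/35 − 1 ≈ 2759.4 − 1 ≈ 2758.4 → 2758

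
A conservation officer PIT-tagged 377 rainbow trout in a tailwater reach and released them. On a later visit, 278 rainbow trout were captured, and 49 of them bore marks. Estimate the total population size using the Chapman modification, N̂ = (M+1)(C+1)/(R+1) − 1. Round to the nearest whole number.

N̂ = (377+1)(278+1)/(49+1) − 1 = 378·279/50 − 1
= 105462/50 − 1 ≈ 2109.2 − 1 ≈ 2108.2 → 2108

N ≈ 2108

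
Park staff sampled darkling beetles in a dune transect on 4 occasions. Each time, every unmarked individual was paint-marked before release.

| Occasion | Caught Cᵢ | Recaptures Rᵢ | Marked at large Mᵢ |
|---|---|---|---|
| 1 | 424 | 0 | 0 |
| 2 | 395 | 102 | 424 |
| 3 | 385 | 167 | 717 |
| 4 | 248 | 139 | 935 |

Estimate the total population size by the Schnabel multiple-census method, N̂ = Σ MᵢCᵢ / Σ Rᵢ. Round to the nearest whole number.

Σ MᵢCᵢ = 0·424 + 424·395 + 717·385 + 935·248 = 0 + 167480 + 276045 + 231880 = 675405
Σ Rᵢ = 0 + 102 + 167 + 139 = 408
N̂ = 675405 / 408 ≈ 1655.4 → 1655

N ≈ 1655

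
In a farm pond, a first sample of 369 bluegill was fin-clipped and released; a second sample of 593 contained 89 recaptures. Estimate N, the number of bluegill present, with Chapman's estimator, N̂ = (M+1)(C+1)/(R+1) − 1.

N̂ = (369+1)(593+1)/(89+1) − 1 = 370·594/90 − 1
= 219780/90 − 1 = 2442 − 1 = 2441

N = 2441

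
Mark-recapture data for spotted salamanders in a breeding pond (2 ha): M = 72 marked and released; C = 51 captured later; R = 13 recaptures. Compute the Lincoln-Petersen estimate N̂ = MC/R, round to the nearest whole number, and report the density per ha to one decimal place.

density ≈ 141.0 spotted salamanders per ha

N̂ = 72·51/13 = 3672/13 ≈ 282.46 → 282
Density = N̂ / area = 282 / 2 = 141.0 per ha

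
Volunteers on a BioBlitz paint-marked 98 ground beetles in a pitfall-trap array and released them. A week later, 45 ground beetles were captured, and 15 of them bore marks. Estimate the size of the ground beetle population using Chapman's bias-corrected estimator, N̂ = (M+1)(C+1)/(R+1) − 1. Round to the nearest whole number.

N ≈ 284

N̂ = (98+1)(45+1)/(15+1) − 1 = 99·46/16 − 1
= 4554/16 − 1 ≈ 284.6 − 1 ≈ 283.6 → 284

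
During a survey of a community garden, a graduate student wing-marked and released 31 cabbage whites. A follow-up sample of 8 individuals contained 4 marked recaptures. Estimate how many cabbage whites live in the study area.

N = 62

Lincoln-Petersen assumes M/N = R/C, so N = M·C / R.
N = (31 × 8) / 4 = 248 / 4 = 62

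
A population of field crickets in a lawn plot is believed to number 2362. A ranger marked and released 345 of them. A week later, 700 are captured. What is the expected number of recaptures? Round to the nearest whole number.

expected recaptures ≈ 102

Expected recaptures E[R] = M·C / N.
E[R] = 345 × 700 / 2362 = 241500 / 2362 ≈ 102.2 → 102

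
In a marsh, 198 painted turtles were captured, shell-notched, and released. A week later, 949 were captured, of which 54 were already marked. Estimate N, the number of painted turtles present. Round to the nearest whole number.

N = (198 × 949) / 54 = 187902 / 54 ≈ 3479.7 → 3480

N ≈ 3480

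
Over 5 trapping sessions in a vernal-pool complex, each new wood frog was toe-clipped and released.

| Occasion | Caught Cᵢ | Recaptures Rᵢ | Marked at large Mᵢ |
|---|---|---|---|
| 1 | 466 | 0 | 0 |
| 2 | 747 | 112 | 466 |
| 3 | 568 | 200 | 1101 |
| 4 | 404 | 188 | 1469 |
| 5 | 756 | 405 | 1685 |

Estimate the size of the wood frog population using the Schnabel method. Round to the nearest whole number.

Σ MᵢCᵢ = 0·466 + 466·747 + 1101·568 + 1469·404 + 1685·756 = 0 + 348102 + 625368 + 593476 + 1273860 = 2840806
Σ Rᵢ = 0 + 112 + 200 + 188 + 405 = 905
N̂ = 2840806 / 905 ≈ 3139.0 → 3139

N ≈ 3139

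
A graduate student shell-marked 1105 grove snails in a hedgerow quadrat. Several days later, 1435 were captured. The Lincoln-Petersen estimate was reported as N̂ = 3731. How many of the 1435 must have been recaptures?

From N = M·C/R: R = M·C / N = 1105·1435 / 3731 = 1585675 / 3731 = 425.

R = 425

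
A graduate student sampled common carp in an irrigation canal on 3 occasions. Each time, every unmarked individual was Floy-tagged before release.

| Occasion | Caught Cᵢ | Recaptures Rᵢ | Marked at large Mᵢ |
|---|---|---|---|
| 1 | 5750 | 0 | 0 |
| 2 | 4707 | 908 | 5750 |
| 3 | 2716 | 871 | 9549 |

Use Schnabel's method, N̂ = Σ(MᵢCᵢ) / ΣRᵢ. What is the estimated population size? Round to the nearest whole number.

N ≈ 29,792

Σ MᵢCᵢ = 0·5750 + 5750·4707 + 9549·2716 = 0 + 27065250 + 25935084 = 53000334
Σ Rᵢ = 0 + 908 + 871 = 1779
N̂ = 53000334 / 1779 ≈ 29792.2 → 29792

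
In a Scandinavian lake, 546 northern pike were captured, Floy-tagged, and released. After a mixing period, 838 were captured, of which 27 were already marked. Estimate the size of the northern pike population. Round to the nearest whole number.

N ≈ 16,946

Lincoln-Petersen assumes M/N = R/C, so N = M·C / R.
N = (546 × 838) / 27 = 457548 / 27 ≈ 16946.2 → 16946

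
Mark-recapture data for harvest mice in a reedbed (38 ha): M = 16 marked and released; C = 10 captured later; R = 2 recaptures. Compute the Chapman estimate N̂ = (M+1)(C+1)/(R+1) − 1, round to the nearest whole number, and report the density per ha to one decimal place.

density ≈ 1.6 harvest mice per ha

N̂ = 17·11/3 − 1 = 187/3 − 1 ≈ 61.3 → 61
Density = N̂ / area = 61 / 38 ≈ 1.61 → 1.6 per ha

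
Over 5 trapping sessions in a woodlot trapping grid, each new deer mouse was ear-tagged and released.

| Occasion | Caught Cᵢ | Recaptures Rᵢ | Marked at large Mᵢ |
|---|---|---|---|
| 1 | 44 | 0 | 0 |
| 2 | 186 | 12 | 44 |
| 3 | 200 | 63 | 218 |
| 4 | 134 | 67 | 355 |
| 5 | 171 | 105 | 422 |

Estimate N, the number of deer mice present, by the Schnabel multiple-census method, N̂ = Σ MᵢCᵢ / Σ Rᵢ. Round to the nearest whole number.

N ≈ 694

Σ MᵢCᵢ = 0·44 + 44·186 + 218·200 + 355·134 + 422·171 = 0 + 8184 + 43600 + 47570 + 72162 = 171516
Σ Rᵢ = 0 + 12 + 63 + 67 + 105 = 247
N̂ = 171516 / 247 ≈ 694.4 → 694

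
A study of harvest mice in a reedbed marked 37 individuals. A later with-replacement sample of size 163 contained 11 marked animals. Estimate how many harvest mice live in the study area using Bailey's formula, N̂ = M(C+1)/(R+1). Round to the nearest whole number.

N ≈ 506

N̂ = 37·(163+1)/(11+1) = 37·164/12 = 6068/12 ≈ 505.7 → 506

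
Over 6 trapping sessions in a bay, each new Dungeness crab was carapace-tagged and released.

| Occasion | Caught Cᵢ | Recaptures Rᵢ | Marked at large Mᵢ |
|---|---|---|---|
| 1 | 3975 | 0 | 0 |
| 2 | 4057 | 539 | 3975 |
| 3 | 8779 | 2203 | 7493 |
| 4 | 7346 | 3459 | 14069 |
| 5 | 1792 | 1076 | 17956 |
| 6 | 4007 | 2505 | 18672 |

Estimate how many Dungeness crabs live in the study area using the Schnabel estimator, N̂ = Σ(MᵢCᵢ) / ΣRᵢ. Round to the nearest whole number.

N ≈ 29,877

Σ MᵢCᵢ = 0·3975 + 3975·4057 + 7493·8779 + 14069·7346 + 17956·1792 + 18672·4007 = 0 + 16126575 + 65781047 + 103350874 + 32177152 + 74818704 = 292254352
Σ Rᵢ = 0 + 539 + 2203 + 3459 + 1076 + 2505 = 9782
N̂ = 292254352 / 9782 ≈ 29876.7 → 29877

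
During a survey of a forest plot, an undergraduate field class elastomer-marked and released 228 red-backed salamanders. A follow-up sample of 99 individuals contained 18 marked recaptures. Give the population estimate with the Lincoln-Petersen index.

N = 1254

If marked individuals mix randomly, R/C ≈ M/N, giving N ≈ M·C/R.
N = (228 × 99) / 18 = 22572 / 18 = 1254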